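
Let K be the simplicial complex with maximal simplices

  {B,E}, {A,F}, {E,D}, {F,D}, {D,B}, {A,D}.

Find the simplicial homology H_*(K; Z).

Fix the vertex order A < B < D < E < F and write every simplex with vertices in increasing order. Then dim K = 1 and the simplices of K are:

  0-simplices (5): A, B, D, E, F
  1-simplices (6): AD, AF, BD, BE, DE, DF

so the chain groups are C_0 ≅ Z^5, C_1 ≅ Z^6.

Boundary ∂_1: C_1 → C_0 is given by ∂[p,q] = [q] − [p]. For instance
  ∂AF = F − A.
The 5×6 boundary matrix has rank 4 and Smith normal form diag(1,1,1,1).

From H_k ≅ ker(∂_k) / im(∂_{k+1}) we obtain:

  H_0: rank C_0 − rank ∂_1 = 5 − 4 = 1, and the invariant factors of ∂_1 are all 1, so H_0 ≅ Z.
  H_1: rank ker ∂_1 − rank ∂_2 = (6 − 4) − 0 = 2, and there is no ∂_2, so H_1 ≅ Z^2.

As a check, the Euler characteristic is 5 − 6 = -1, which agrees with 1 − 2 = -1.

H_0 = Z,  H_1 = Z^2.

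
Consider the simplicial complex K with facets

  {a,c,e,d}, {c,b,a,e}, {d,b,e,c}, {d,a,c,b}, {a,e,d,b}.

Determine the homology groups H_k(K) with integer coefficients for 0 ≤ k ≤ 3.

We work with the vertex ordering a < b < c < d < e. The simplices of K, each written with vertices in increasing order, are:

  0-simplices (5): a, b, c, d, e
  1-simplices (10): ab, ac, ad, ae, bc, bd, be, cd, ce, de
  2-simplices (10): abc, abd, abe, acd, ace, ade, bcd, bce, bde, cde
  3-simplices (5): abcd, abce, abde, acde, bcde

Hence C_0 ≅ Z^5, C_1 ≅ Z^10, C_2 ≅ Z^10, C_3 ≅ Z^5.

∂_1: C_1 → C_0 sends each edge [p,q] (with p < q) to q − p. For instance
  ∂de = e − d.
The 5×10 boundary matrix has rank 4 and Smith normal form diag(1,1,1,1).

∂_2: C_2 → C_1 sends each 2-simplex [p,q,r] to [q,r] − [p,r] + [p,q]. For instance
  ∂cde = de − ce + cd,
  ∂abc = bc − ac + ab.
The resulting 10×10 matrix has rank 6, and its Smith normal form has invariant factors (1,1,1,1,1,1).

∂_3: C_3 → C_2 sends each 3-simplex σ to the alternating sum Σ_i (−1)^i (σ with its i-th vertex removed). For instance
  ∂abce = bce − ace + abe − abc,
  ∂bcde = cde − bde + bce − bcd.
The resulting 10×5 matrix has rank 4, and its Smith normal form has invariant factors (1,1,1,1).

From H_k ≅ ker(∂_k) / im(∂_{k+1}) we obtain:

  H_0: rank C_0 − rank ∂_1 = 5 − 4 = 1, and the invariant factors of ∂_1 are all 1, so H_0 = Z.
  H_1: rank ker ∂_1 − rank ∂_2 = (10 − 4) − 6 = 0, and the invariant factors of ∂_2 are all 1, so H_1 = 0.
  H_2: rank ker ∂_2 − rank ∂_3 = (10 − 6) − 4 = 0, and the invariant factors of ∂_3 are all 1, so H_2 = 0.
  H_3: rank ker ∂_3 − rank ∂_4 = (5 − 4) − 0 = 1, and there is no ∂_4, so H_3 = Z.

H_0 ≅ Z,  H_1 = 0,  H_2 = 0,  H_3 ≅ Z.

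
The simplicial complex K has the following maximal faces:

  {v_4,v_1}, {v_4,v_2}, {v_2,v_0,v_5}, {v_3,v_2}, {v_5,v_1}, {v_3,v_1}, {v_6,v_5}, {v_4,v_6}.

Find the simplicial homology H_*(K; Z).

K has 7 vertices, 10 edges, 1 triangle.
rank ∂_0 = 0, rank ∂_1 = 6 ⇒ b_0 = 7 − 0 − 6 = 1; all invariant factors of ∂_1 are 1 so no torsion. So H_0 ≅ Z.
rank ∂_1 = 6, rank ∂_2 = 1 ⇒ b_1 = 10 − 6 − 1 = 3; all invariant factors of ∂_2 are 1 so no torsion. So H_1 ≅ Z^3.
rank ∂_2 = 1, rank ∂_3 = 0 ⇒ b_2 = 1 − 1 − 0 = 0. So H_2 ≅ 0.

H_0 ≅ Z,  H_1 ≅ Z^3,  H_2 = 0.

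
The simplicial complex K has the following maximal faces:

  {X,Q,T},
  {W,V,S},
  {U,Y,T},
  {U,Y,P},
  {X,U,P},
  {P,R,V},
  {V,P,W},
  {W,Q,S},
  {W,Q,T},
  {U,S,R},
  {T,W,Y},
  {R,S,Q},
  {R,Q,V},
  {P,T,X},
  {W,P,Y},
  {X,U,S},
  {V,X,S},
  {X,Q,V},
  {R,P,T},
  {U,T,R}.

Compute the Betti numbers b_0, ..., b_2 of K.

Take the total order P < Q < R < S < T < U < V < W < X < Y on the vertex set. Then K (dimension 2) consists of the simplices:

  0-simplices (10): P, Q, R, S, T, U, V, W, X, Y
  1-simplices (30): PR, PT, PU, PV, PW, PX, PY, QR, QS, QT, QV, QW, QX, RS, RT, RU, RV, SU, SV, SW, SX, TU, TW, TX, TY, UX, UY, VW, VX, WY
  2-simplices (20): PRT, PRV, PTX, PUX, PUY, PVW, PWY, QRS, QRV, QSW, QTW, QTX, QVX, RSU, RTU, SUX, SVW, SVX, TUY, TWY

so the chain groups are C_0 ≅ Z^10, C_1 ≅ Z^30, C_2 ≅ Z^20.

The boundary map ∂_1: C_1 → C_0 sends each edge [p,q] (with p < q) to q − p. For instance
  ∂WY = Y − W.
The resulting 10×30 matrix has rank 9, and its Smith normal form has invariant factors (1,1,1,1,1,1,1,1,1).

∂_2: C_2 → C_1 acts by ∂[p,q,r] = [q,r] − [p,r] + [p,q]. For instance
  ∂PWY = WY − PY + PW,
  ∂PRV = RV − PV + PR.
As a 30×20 matrix over Z this has rank 20, with invariant factors (1,1,1,1,1,1,1,1,1,1,1,1,1,1,1,1,1,1,1,2).

Now H_k = ker ∂_k / im ∂_{k+1}, so:

  H_0: rank C_0 − rank ∂_1 = 10 − 9 = 1, and the invariant factors of ∂_1 are all 1, so H_0 = Z.
  H_1: rank ker ∂_1 − rank ∂_2 = (30 − 9) − 20 = 1, and ∂_2 has invariant factor 2 > 1, so H_1 = Z ⊕ Z/2Z.
  H_2: rank ker ∂_2 − rank ∂_3 = (20 − 20) − 0 = 0, and there is no ∂_3, so H_2 = 0.

Hence the Betti numbers are b_0 = 1, b_1 = 1, b_2 = 0.

b_0 = 1, b_1 = 1, b_2 = 0.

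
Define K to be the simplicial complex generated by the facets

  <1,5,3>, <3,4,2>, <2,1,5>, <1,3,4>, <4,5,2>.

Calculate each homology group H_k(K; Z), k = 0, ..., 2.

H_0 ≅ Z,  H_1 ≅ Z,  H_2 = 0.

Fix the vertex order 1 < 2 < 3 < 4 < 5 and write every simplex with vertices in increasing order. Then dim K = 2 and the simplices of K are:

  0-simplices (5): [1], [2], [3], [4], [5]
  1-simplices (10): [1,2], [1,3], [1,4], [1,5], [2,3], [2,4], [2,5], [3,4], [3,5], [4,5]
  2-simplices (5): [1,2,5], [1,3,4], [1,3,5], [2,3,4], [2,4,5]

so the chain groups are C_0 ≅ Z^5, C_1 ≅ Z^10, C_2 ≅ Z^5.

Boundary ∂_1: C_1 → C_0 is given by ∂[p,q] = [q] − [p].
This gives a 5×10 integer matrix of rank 4; reducing to Smith normal form yields diagonal entries (1,1,1,1).

The boundary map ∂_2: C_2 → C_1 maps a triangle to the signed sum of its edges. For instance
  ∂[2,4,5] = [4,5] − [2,5] + [2,4],
  ∂[2,3,4] = [3,4] − [2,4] + [2,3].
The 10×5 boundary matrix has rank 5 and Smith normal form diag(1,1,1,1,1).

From H_k ≅ ker(∂_k) / im(∂_{k+1}) we obtain:

  H_0: rank C_0 − rank ∂_1 = 5 − 4 = 1, and the invariant factors of ∂_1 are all 1, so H_0 ≅ Z.
  H_1: rank ker ∂_1 − rank ∂_2 = (10 − 4) − 5 = 1, and the invariant factors of ∂_2 are all 1, so H_1 ≅ Z.
  H_2: rank ker ∂_2 − rank ∂_3 = (5 − 5) − 0 = 0, and there is no ∂_3, so H_2 ≅ 0.

As a check, the Euler characteristic is 5 − 10 + 5 = 0, which agrees with 1 − 1 + 0 = 0.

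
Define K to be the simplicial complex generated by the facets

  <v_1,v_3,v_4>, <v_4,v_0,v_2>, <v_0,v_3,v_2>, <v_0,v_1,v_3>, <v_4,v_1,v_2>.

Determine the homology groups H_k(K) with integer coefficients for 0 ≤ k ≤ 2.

We work with the vertex ordering v_0 < v_1 < v_2 < v_3 < v_4. The simplices of K, each written with vertices in increasing order, are:

  0-simplices (5): [v_0], [v_1], [v_2], [v_3], [v_4]
  1-simplices (10): [v_0,v_1], [v_0,v_2], [v_0,v_3], [v_0,v_4], [v_1,v_2], [v_1,v_3], [v_1,v_4], [v_2,v_3], [v_2,v_4], [v_3,v_4]
  2-simplices (5): [v_0,v_1,v_3], [v_0,v_2,v_3], [v_0,v_2,v_4], [v_1,v_2,v_4], [v_1,v_3,v_4]

Hence C_0 ≅ Z^5, C_1 ≅ Z^10, C_2 ≅ Z^5.

∂_1: C_1 → C_0 maps an edge to its endpoints' difference, ∂[p,q] = q − p.
This gives a 5×10 integer matrix of rank 4; reducing to Smith normal form yields diagonal entries (1,1,1,1).

∂_2: C_2 → C_1 sends each 2-simplex [p,q,r] to [q,r] − [p,r] + [p,q]. For instance
  ∂[v_0,v_2,v_3] = [v_2,v_3] − [v_0,v_3] + [v_0,v_2],
  ∂[v_1,v_3,v_4] = [v_3,v_4] − [v_1,v_4] + [v_1,v_3].
The 10×5 boundary matrix has rank 5 and Smith normal form diag(1,1,1,1,1).

Reading off H_k = ker ∂_k / im ∂_{k+1}:

  H_0: rank C_0 − rank ∂_1 = 5 − 4 = 1, and the invariant factors of ∂_1 are all 1, so H_0 = Z.
  H_1: rank ker ∂_1 − rank ∂_2 = (10 − 4) − 5 = 1, and the invariant factors of ∂_2 are all 1, so H_1 = Z.
  H_2: rank ker ∂_2 − rank ∂_3 = (5 − 5) − 0 = 0, and there is no ∂_3, so H_2 = 0.

As a check, the Euler characteristic is 5 − 10 + 5 = 0, which agrees with 1 − 1 + 0 = 0.

H_0 = Z,  H_1 = Z,  H_2 = 0.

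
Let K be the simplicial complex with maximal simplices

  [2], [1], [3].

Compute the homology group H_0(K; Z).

H_0 ≅ Z^3.

Order the vertices as 1 < 2 < 3. Listing each simplex with vertices in this order, K has dimension 0 with simplices:

  0-simplices (3): [1], [2], [3]

giving chain groups C_0 ≅ Z^3.

From H_k ≅ ker(∂_k) / im(∂_{k+1}) we obtain:

  H_0: rank C_0 − rank ∂_1 = 3 − 0 = 3, and there is no ∂_1, so H_0 ≅ Z^3.

(K is a triangulation of a set of 3 points.)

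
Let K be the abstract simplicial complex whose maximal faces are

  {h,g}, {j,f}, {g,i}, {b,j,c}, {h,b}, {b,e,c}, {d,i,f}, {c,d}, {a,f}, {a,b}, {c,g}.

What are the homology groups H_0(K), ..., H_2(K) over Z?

We work with the vertex ordering a < b < c < d < e < f < g < h < i < j. The simplices of K, each written with vertices in increasing order, are:

  0-simplices (10): a, b, c, d, e, f, g, h, i, j
  1-simplices (16): ab, af, bc, be, bh, bj, cd, ce, cg, cj, df, di, fi, fj, gh, gi
  2-simplices (3): bce, bcj, dfi

so the chain groups are C_0 ≅ Z^10, C_1 ≅ Z^16, C_2 ≅ Z^3.

Boundary ∂_1: C_1 → C_0 maps an edge to its endpoints' difference, ∂[p,q] = q − p. For instance
  ∂ab = b − a.
As a 10×16 matrix over Z this has rank 9, with invariant factors (1,1,1,1,1,1,1,1,1).

∂_2: C_2 → C_1 maps a triangle to the signed sum of its edges. For instance
  ∂bce = ce − be + bc,
  ∂dfi = fi − di + df.
The 16×3 boundary matrix has rank 3 and Smith normal form diag(1,1,1).

Now H_k = ker ∂_k / im ∂_{k+1}, so:

  H_0: rank C_0 − rank ∂_1 = 10 − 9 = 1, and the invariant factors of ∂_1 are all 1, so H_0 = Z.
  H_1: rank ker ∂_1 − rank ∂_2 = (16 − 9) − 3 = 4, and the invariant factors of ∂_2 are all 1, so H_1 = Z^4.
  H_2: rank ker ∂_2 − rank ∂_3 = (3 − 3) − 0 = 0, and there is no ∂_3, so H_2 = 0.

H_0 ≅ Z,  H_1 ≅ Z^4,  H_2 = 0.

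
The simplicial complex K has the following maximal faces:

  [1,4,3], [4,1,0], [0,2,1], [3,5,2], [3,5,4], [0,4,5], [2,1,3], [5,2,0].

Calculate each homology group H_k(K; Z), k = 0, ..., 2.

Order the vertices as 0 < 1 < 2 < 3 < 4 < 5. Listing each simplex with vertices in this order, K has dimension 2 with simplices:

  0-simplices (6): [0], [1], [2], [3], [4], [5]
  1-simplices (12): [0,1], [0,2], [0,4], [0,5], [1,2], [1,3], [1,4], [2,3], [2,5], [3,4], [3,5], [4,5]
  2-simplices (8): [0,1,2], [0,1,4], [0,2,5], [0,4,5], [1,2,3], [1,3,4], [2,3,5], [3,4,5]

Hence C_0 ≅ Z^6, C_1 ≅ Z^12, C_2 ≅ Z^8.

∂_1: C_1 → C_0 is given by ∂[p,q] = [q] − [p]. For instance
  ∂[1,4] = [4] − [1].
The 6×12 boundary matrix has rank 5 and Smith normal form diag(1,1,1,1,1).

Boundary ∂_2: C_2 → C_1 maps a triangle to the signed sum of its edges. For instance
  ∂[1,3,4] = [3,4] − [1,4] + [1,3],
  ∂[0,2,5] = [2,5] − [0,5] + [0,2].
The 12×8 boundary matrix has rank 7 and Smith normal form diag(1,1,1,1,1,1,1).

From H_k ≅ ker(∂_k) / im(∂_{k+1}) we obtain:

  H_0: rank C_0 − rank ∂_1 = 6 − 5 = 1, and the invariant factors of ∂_1 are all 1, so H_0 = Z.
  H_1: rank ker ∂_1 − rank ∂_2 = (12 − 5) − 7 = 0, and the invariant factors of ∂_2 are all 1, so H_1 = 0.
  H_2: rank ker ∂_2 − rank ∂_3 = (8 − 7) − 0 = 1, and there is no ∂_3, so H_2 = Z.

As a check, the Euler characteristic is 6 − 12 + 8 = 2, which agrees with 1 − 0 + 1 = 2.
(K is a triangulation of the 2-sphere S^2.)

H_0 = Z,  H_1 = 0,  H_2 = Z.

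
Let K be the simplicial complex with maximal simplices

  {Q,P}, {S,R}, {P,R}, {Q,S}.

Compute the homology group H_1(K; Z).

H_1 ≅ Z.

K has 4 vertices, 4 edges.
rank ∂_1 = 3, rank ∂_2 = 0 ⇒ b_1 = 4 − 3 − 0 = 1. So H_1 = Z.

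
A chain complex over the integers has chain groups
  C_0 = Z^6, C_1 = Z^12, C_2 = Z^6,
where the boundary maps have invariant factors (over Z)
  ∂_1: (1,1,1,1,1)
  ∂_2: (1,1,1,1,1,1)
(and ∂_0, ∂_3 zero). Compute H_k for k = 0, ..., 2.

H_0 = Z,  H_1 = Z,  H_2 = 0.

H_0: b_0 = 6 − 0 − 5 = 1; torsion from ∂_1 factors > 1: none. So H_0 = Z.
H_1: b_1 = 12 − 5 − 6 = 1; torsion from ∂_2 factors > 1: none. So H_1 = Z.
H_2: b_2 = 6 − 6 − 0 = 0; torsion from ∂_3 factors > 1: none. So H_2 = 0.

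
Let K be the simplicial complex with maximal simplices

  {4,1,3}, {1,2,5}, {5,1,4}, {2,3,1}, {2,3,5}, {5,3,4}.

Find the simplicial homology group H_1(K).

Fix the vertex order 1 < 2 < 3 < 4 < 5 and write every simplex with vertices in increasing order. Then dim K = 2 and the simplices of K are:

  0-simplices (5): [1], [2], [3], [4], [5]
  1-simplices (9): [1,2], [1,3], [1,4], [1,5], [2,3], [2,5], [3,4], [3,5], [4,5]
  2-simplices (6): [1,2,3], [1,2,5], [1,3,4], [1,4,5], [2,3,5], [3,4,5]

Hence C_0 ≅ Z^5, C_1 ≅ Z^9, C_2 ≅ Z^6.

The boundary map ∂_1: C_1 → C_0 sends each edge [p,q] (with p < q) to q − p. For instance
  ∂[3,4] = [4] − [3].
The 5×9 boundary matrix has rank 4 and Smith normal form diag(1,1,1,1).

Boundary ∂_2: C_2 → C_1 sends each 2-simplex [p,q,r] to [q,r] − [p,r] + [p,q]. For instance
  ∂[1,3,4] = [3,4] − [1,4] + [1,3],
  ∂[1,4,5] = [4,5] − [1,5] + [1,4].
The resulting 9×6 matrix has rank 5, and its Smith normal form has invariant factors (1,1,1,1,1).

Computing H_k = (kernel of ∂_k) / (image of ∂_{k+1}):

  H_1: rank ker ∂_1 − rank ∂_2 = (9 − 4) − 5 = 0, and the invariant factors of ∂_2 are all 1, so H_1 = 0.

(K is a triangulation of the 2-sphere S^2.)

H_1 = 0.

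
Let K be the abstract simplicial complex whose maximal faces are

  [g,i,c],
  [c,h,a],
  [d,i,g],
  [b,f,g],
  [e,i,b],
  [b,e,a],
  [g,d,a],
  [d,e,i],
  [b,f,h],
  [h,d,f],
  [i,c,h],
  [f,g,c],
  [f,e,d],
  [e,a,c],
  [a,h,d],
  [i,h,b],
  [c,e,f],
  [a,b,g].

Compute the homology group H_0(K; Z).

H_0 ≅ Z.

K has 9 vertices, 27 edges, 18 triangles.
rank ∂_0 = 0, rank ∂_1 = 8 ⇒ b_0 = 9 − 0 − 8 = 1; all invariant factors of ∂_1 are 1 so no torsion. So H_0 = Z.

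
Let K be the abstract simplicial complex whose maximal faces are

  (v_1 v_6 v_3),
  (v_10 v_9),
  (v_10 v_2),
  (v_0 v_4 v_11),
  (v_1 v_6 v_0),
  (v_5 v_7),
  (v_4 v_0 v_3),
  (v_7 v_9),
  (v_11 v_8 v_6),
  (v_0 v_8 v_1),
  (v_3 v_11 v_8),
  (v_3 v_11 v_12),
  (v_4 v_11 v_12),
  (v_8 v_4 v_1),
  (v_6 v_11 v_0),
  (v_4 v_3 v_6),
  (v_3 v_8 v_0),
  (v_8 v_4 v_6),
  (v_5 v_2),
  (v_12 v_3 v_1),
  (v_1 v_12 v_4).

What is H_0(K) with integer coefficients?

We work with the vertex ordering v_0 < v_1 < v_2 < v_3 < v_4 < v_5 < v_6 < v_7 < v_8 < v_9 < v_10 < v_11 < v_12. The simplices of K, each written with vertices in increasing order, are:

  0-simplices (13): [v_0], [v_1], [v_2], [v_3], [v_4], [v_5], [v_6], [v_7], [v_8], [v_9], [v_10], [v_11], [v_12]
  1-simplices (29): (29 of them)
  2-simplices (16): (16 of them)

so the chain groups are C_0 ≅ Z^13, C_1 ≅ Z^29, C_2 ≅ Z^16.

∂_1: C_1 → C_0 maps an edge to its endpoints' difference, ∂[p,q] = q − p. For instance
  ∂[v_11,v_12] = [v_12] − [v_11].
This gives a 13×29 integer matrix of rank 11; reducing to Smith normal form yields diagonal entries (1,1,1,1,1,1,1,1,1,1,1).

Boundary ∂_2: C_2 → C_1 acts by ∂[p,q,r] = [q,r] − [p,r] + [p,q]. For instance
  ∂[v_1,v_4,v_12] = [v_4,v_12] − [v_1,v_12] + [v_1,v_4],
  ∂[v_1,v_4,v_8] = [v_4,v_8] − [v_1,v_8] + [v_1,v_4].
The 29×16 boundary matrix has rank 15 and Smith normal form diag(1,1,1,1,1,1,1,1,1,1,1,1,1,1,1).

Now H_k = ker ∂_k / im ∂_{k+1}, so:

  H_0: rank C_0 − rank ∂_1 = 13 − 11 = 2, and the invariant factors of ∂_1 are all 1, so H_0 ≅ Z^2.

H_0 = Z^2.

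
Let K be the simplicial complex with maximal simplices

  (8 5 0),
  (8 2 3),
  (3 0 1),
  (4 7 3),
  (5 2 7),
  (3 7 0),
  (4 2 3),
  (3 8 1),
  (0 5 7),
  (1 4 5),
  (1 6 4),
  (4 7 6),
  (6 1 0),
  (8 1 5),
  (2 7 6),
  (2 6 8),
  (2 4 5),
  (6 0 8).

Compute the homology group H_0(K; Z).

K has 9 vertices, 27 edges, 18 triangles.
rank ∂_0 = 0, rank ∂_1 = 8 ⇒ b_0 = 9 − 0 − 8 = 1; all invariant factors of ∂_1 are 1 so no torsion. So H_0 ≅ Z.

H_0 = Z.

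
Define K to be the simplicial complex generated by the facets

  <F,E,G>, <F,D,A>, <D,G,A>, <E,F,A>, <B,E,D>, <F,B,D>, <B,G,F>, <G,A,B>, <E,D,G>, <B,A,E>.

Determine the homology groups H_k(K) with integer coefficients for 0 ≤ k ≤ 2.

Fix the vertex order A < B < D < E < F < G and write every simplex with vertices in increasing order. Then dim K = 2 and the simplices of K are:

  0-simplices (6): A, B, D, E, F, G
  1-simplices (15): AB, AD, AE, AF, AG, BD, BE, BF, BG, DE, DF, DG, EF, EG, FG
  2-simplices (10): ABE, ABG, ADF, ADG, AEF, BDE, BDF, BFG, DEG, EFG

giving chain groups C_0 ≅ Z^6, C_1 ≅ Z^15, C_2 ≅ Z^10.

∂_1: C_1 → C_0 is given by ∂[p,q] = [q] − [p]. For instance
  ∂EG = G − E.
The resulting 6×15 matrix has rank 5, and its Smith normal form has invariant factors (1,1,1,1,1).

The boundary map ∂_2: C_2 → C_1 sends each 2-simplex [p,q,r] to [q,r] − [p,r] + [p,q]. For instance
  ∂ABE = BE − AE + AB,
  ∂BFG = FG − BG + BF.
The 15×10 boundary matrix has rank 10 and Smith normal form diag(1,1,1,1,1,1,1,1,1,2).

Computing H_k = (kernel of ∂_k) / (image of ∂_{k+1}):

  H_0: rank C_0 − rank ∂_1 = 6 − 5 = 1, and the invariant factors of ∂_1 are all 1, so H_0 = Z.
  H_1: rank ker ∂_1 − rank ∂_2 = (15 − 5) − 10 = 0, and ∂_2 has invariant factor 2 > 1, so H_1 = Z/2.
  H_2: rank ker ∂_2 − rank ∂_3 = (10 − 10) − 0 = 0, and there is no ∂_3, so H_2 = 0.

H_0 = Z,  H_1 = Z/2,  H_2 = 0.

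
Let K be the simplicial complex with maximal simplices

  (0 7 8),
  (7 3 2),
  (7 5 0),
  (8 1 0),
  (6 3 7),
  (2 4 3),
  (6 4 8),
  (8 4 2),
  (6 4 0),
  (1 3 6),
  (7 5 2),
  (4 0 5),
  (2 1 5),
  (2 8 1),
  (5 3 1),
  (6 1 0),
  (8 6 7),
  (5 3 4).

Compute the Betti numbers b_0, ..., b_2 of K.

Take the total order 0 < 1 < 2 < 3 < 4 < 5 < 6 < 7 < 8 on the vertex set. Then K (dimension 2) consists of the simplices:

  0-simplices (9): [0], [1], [2], [3], [4], [5], [6], [7], [8]
  1-simplices (27): (27 of them)
  2-simplices (18): [0,1,6], [0,1,8], [0,4,5], [0,4,6], [0,5,7], [0,7,8], [1,2,5], [1,2,8], [1,3,5], [1,3,6], [2,3,4], [2,3,7], [2,4,8], [2,5,7], [3,4,5], [3,6,7], [4,6,8], [6,7,8]

Hence C_0 ≅ Z^9, C_1 ≅ Z^27, C_2 ≅ Z^18.

∂_1: C_1 → C_0 maps an edge to its endpoints' difference, ∂[p,q] = q − p.
As a 9×27 matrix over Z this has rank 8, with invariant factors (1,1,1,1,1,1,1,1).

The boundary map ∂_2: C_2 → C_1 acts by ∂[p,q,r] = [q,r] − [p,r] + [p,q]. For instance
  ∂[2,3,4] = [3,4] − [2,4] + [2,3],
  ∂[2,4,8] = [4,8] − [2,8] + [2,4].
The 27×18 boundary matrix has rank 18 and Smith normal form diag(1,1,1,1,1,1,1,1,1,1,1,1,1,1,1,1,1,2).

From H_k ≅ ker(∂_k) / im(∂_{k+1}) we obtain:

  H_0: rank C_0 − rank ∂_1 = 9 − 8 = 1, and the invariant factors of ∂_1 are all 1, so H_0 ≅ Z.
  H_1: rank ker ∂_1 − rank ∂_2 = (27 − 8) − 18 = 1, and ∂_2 has invariant factor 2 > 1, so H_1 ≅ Z ⊕ Z/2Z.
  H_2: rank ker ∂_2 − rank ∂_3 = (18 − 18) − 0 = 0, and there is no ∂_3, so H_2 ≅ 0.

Hence the Betti numbers are b_0 = 1, b_1 = 1, b_2 = 0.

b_0 = 1, b_1 = 1, b_2 = 0.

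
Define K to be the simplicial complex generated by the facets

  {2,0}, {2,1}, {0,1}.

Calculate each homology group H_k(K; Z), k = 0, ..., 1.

Take the total order 0 < 1 < 2 on the vertex set. Then K (dimension 1) consists of the simplices:

  0-simplices (3): [0], [1], [2]
  1-simplices (3): [0,1], [0,2], [1,2]

so the chain groups are C_0 ≅ Z^3, C_1 ≅ Z^3.

∂_1: C_1 → C_0 sends each edge [p,q] (with p < q) to q − p. For instance
  ∂[1,2] = [2] − [1].
The resulting 3×3 matrix has rank 2, and its Smith normal form has invariant factors (1,1).

Computing H_k = (kernel of ∂_k) / (image of ∂_{k+1}):

  H_0: rank C_0 − rank ∂_1 = 3 − 2 = 1, and the invariant factors of ∂_1 are all 1, so H_0 ≅ Z.
  H_1: rank ker ∂_1 − rank ∂_2 = (3 − 2) − 0 = 1, and there is no ∂_2, so H_1 ≅ Z.

H_0 = Z,  H_1 = Z.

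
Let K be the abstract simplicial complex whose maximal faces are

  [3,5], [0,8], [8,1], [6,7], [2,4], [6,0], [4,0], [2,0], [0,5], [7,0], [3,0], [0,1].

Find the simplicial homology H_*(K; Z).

Take the total order 0 < 1 < 2 < 3 < 4 < 5 < 6 < 7 < 8 on the vertex set. Then K (dimension 1) consists of the simplices:

  0-simplices (9): [0], [1], [2], [3], [4], [5], [6], [7], [8]
  1-simplices (12): [0,1], [0,2], [0,3], [0,4], [0,5], [0,6], [0,7], [0,8], [1,8], [2,4], [3,5], [6,7]

giving chain groups C_0 ≅ Z^9, C_1 ≅ Z^12.

Boundary ∂_1: C_1 → C_0 maps an edge to its endpoints' difference, ∂[p,q] = q − p. For instance
  ∂[0,8] = [8] − [0].
The 9×12 boundary matrix has rank 8 and Smith normal form diag(1,1,1,1,1,1,1,1).

Reading off H_k = ker ∂_k / im ∂_{k+1}:

  H_0: rank C_0 − rank ∂_1 = 9 − 8 = 1, and the invariant factors of ∂_1 are all 1, so H_0 ≅ Z.
  H_1: rank ker ∂_1 − rank ∂_2 = (12 − 8) − 0 = 4, and there is no ∂_2, so H_1 ≅ Z^4.

(K is a triangulation of a wedge of 4 circles.)

H_0 = Z,  H_1 = Z^4.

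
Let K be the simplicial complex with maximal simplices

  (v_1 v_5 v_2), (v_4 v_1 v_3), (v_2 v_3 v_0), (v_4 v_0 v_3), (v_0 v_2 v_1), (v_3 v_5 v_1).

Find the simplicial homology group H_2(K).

H_2 ≅ 0.

Fix the vertex order v_0 < v_1 < v_2 < v_3 < v_4 < v_5 and write every simplex with vertices in increasing order. Then dim K = 2 and the simplices of K are:

  0-simplices (6): [v_0], [v_1], [v_2], [v_3], [v_4], [v_5]
  1-simplices (12): [v_0,v_1], [v_0,v_2], [v_0,v_3], [v_0,v_4], [v_1,v_2], [v_1,v_3], [v_1,v_4], [v_1,v_5], [v_2,v_3], [v_2,v_5], [v_3,v_4], [v_3,v_5]
  2-simplices (6): [v_0,v_1,v_2], [v_0,v_2,v_3], [v_0,v_3,v_4], [v_1,v_2,v_5], [v_1,v_3,v_4], [v_1,v_3,v_5]

so the chain groups are C_0 ≅ Z^6, C_1 ≅ Z^12, C_2 ≅ Z^6.

Boundary ∂_1: C_1 → C_0 maps an edge to its endpoints' difference, ∂[p,q] = q − p.
This gives a 6×12 integer matrix of rank 5; reducing to Smith normal form yields diagonal entries (1,1,1,1,1).

The boundary map ∂_2: C_2 → C_1 maps a triangle to the signed sum of its edges. For instance
  ∂[v_1,v_3,v_5] = [v_3,v_5] − [v_1,v_5] + [v_1,v_3],
  ∂[v_1,v_3,v_4] = [v_3,v_4] − [v_1,v_4] + [v_1,v_3].
The 12×6 boundary matrix has rank 6 and Smith normal form diag(1,1,1,1,1,1).

Now H_k = ker ∂_k / im ∂_{k+1}, so:

  H_2: rank ker ∂_2 − rank ∂_3 = (6 − 6) − 0 = 0, and there is no ∂_3, so H_2 = 0.

(K is a triangulation of the cylinder S^1 x I.)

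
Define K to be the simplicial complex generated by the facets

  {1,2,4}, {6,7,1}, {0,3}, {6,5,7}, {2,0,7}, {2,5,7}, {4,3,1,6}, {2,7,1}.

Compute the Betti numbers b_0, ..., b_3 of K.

b_0 = 1, b_1 = 1, b_2 = 0, b_3 = 0.

K has 8 vertices, 17 edges, 10 triangles, 1 3-simplex.
rank ∂_0 = 0, rank ∂_1 = 7 ⇒ b_0 = 8 − 0 − 7 = 1; all invariant factors of ∂_1 are 1 so no torsion. So H_0 = Z.
rank ∂_1 = 7, rank ∂_2 = 9 ⇒ b_1 = 17 − 7 − 9 = 1; all invariant factors of ∂_2 are 1 so no torsion. So H_1 = Z.
rank ∂_2 = 9, rank ∂_3 = 1 ⇒ b_2 = 10 − 9 − 1 = 0; all invariant factors of ∂_3 are 1 so no torsion. So H_2 = 0.
rank ∂_3 = 1, rank ∂_4 = 0 ⇒ b_3 = 1 − 1 − 0 = 0. So H_3 = 0.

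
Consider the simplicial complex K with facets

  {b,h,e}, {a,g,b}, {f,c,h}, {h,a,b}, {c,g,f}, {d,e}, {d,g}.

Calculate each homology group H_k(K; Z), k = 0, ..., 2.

H_0 ≅ Z,  H_1 ≅ Z^2,  H_2 = 0.

K has 8 vertices, 14 edges, 5 triangles.
rank ∂_0 = 0, rank ∂_1 = 7 ⇒ b_0 = 8 − 0 − 7 = 1; all invariant factors of ∂_1 are 1 so no torsion. So H_0 ≅ Z.
rank ∂_1 = 7, rank ∂_2 = 5 ⇒ b_1 = 14 − 7 − 5 = 2; all invariant factors of ∂_2 are 1 so no torsion. So H_1 ≅ Z^2.
rank ∂_2 = 5, rank ∂_3 = 0 ⇒ b_2 = 5 − 5 − 0 = 0. So H_2 ≅ 0.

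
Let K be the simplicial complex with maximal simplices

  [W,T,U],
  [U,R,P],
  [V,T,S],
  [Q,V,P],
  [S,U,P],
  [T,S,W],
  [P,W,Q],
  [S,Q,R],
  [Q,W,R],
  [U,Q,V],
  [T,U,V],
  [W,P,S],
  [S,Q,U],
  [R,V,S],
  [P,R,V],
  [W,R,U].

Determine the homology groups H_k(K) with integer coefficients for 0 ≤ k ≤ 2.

H_0 ≅ Z,  H_1 ≅ Z^2,  H_2 ≅ Z.

K has 8 vertices, 24 edges, 16 triangles.
rank ∂_0 = 0, rank ∂_1 = 7 ⇒ b_0 = 8 − 0 − 7 = 1; all invariant factors of ∂_1 are 1 so no torsion. So H_0 = Z.
rank ∂_1 = 7, rank ∂_2 = 15 ⇒ b_1 = 24 − 7 − 15 = 2; all invariant factors of ∂_2 are 1 so no torsion. So H_1 = Z^2.
rank ∂_2 = 15, rank ∂_3 = 0 ⇒ b_2 = 16 − 15 − 0 = 1. So H_2 = Z.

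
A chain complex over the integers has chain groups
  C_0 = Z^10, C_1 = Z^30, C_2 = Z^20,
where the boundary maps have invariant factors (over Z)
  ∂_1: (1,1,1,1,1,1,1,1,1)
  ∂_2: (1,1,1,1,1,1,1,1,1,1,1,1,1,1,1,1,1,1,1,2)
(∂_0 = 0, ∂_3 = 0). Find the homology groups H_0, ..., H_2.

H_0: b_0 = 10 − 0 − 9 = 1; torsion from ∂_1 factors > 1: none. So H_0 ≅ Z.
H_1: b_1 = 30 − 9 − 20 = 1; torsion from ∂_2 factors > 1: [2]. So H_1 ≅ Z ⊕ Z/2Z.
H_2: b_2 = 20 − 20 − 0 = 0; torsion from ∂_3 factors > 1: none. So H_2 ≅ 0.

H_0 ≅ Z,  H_1 ≅ Z ⊕ Z/2Z,  H_2 = 0.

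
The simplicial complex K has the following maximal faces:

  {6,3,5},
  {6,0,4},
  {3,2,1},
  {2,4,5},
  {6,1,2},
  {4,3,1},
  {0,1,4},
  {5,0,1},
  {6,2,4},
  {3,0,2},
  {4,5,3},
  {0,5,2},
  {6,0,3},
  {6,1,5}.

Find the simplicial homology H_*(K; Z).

Order the vertices as 0 < 1 < 2 < 3 < 4 < 5 < 6. Listing each simplex with vertices in this order, K has dimension 2 with simplices:

  0-simplices (7): [0], [1], [2], [3], [4], [5], [6]
  1-simplices (21): [0,1], [0,2], [0,3], [0,4], [0,5], [0,6], [1,2], [1,3], [1,4], [1,5], [1,6], [2,3], [2,4], [2,5], [2,6], [3,4], [3,5], [3,6], [4,5], [4,6], [5,6]
  2-simplices (14): [0,1,4], [0,1,5], [0,2,3], [0,2,5], [0,3,6], [0,4,6], [1,2,3], [1,2,6], [1,3,4], [1,5,6], [2,4,5], [2,4,6], [3,4,5], [3,5,6]

Hence C_0 ≅ Z^7, C_1 ≅ Z^21, C_2 ≅ Z^14.

Boundary ∂_1: C_1 → C_0 is given by ∂[p,q] = [q] − [p]. For instance
  ∂[1,4] = [4] − [1].
As a 7×21 matrix over Z this has rank 6, with invariant factors (1,1,1,1,1,1).

The boundary map ∂_2: C_2 → C_1 maps a triangle to the signed sum of its edges. For instance
  ∂[0,3,6] = [3,6] − [0,6] + [0,3],
  ∂[3,5,6] = [5,6] − [3,6] + [3,5].
As a 21×14 matrix over Z this has rank 13, with invariant factors (1,1,1,1,1,1,1,1,1,1,1,1,1).

Computing H_k = (kernel of ∂_k) / (image of ∂_{k+1}):

  H_0: rank C_0 − rank ∂_1 = 7 − 6 = 1, and the invariant factors of ∂_1 are all 1, so H_0 = Z.
  H_1: rank ker ∂_1 − rank ∂_2 = (21 − 6) − 13 = 2, and the invariant factors of ∂_2 are all 1, so H_1 = Z^2.
  H_2: rank ker ∂_2 − rank ∂_3 = (14 − 13) − 0 = 1, and there is no ∂_3, so H_2 = Z.

As a check, the Euler characteristic is 7 − 21 + 14 = 0, which agrees with 1 − 2 + 1 = 0.
(K is a triangulation of the torus T^2.)

H_0 ≅ Z,  H_1 ≅ Z^2,  H_2 ≅ Z.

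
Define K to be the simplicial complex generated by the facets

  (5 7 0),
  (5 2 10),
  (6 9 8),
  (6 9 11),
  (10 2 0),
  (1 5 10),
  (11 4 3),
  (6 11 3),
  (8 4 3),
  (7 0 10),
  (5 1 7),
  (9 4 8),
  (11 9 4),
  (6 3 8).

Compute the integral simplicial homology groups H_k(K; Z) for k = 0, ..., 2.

We work with the vertex ordering 0 < 1 < 2 < 3 < 4 < 5 < 6 < 7 < 8 < 9 < 10 < 11. The simplices of K, each written with vertices in increasing order, are:

  0-simplices (12): [0], [1], [2], [3], [4], [5], [6], [7], [8], [9], [10], [11]
  1-simplices (24): (24 of them)
  2-simplices (14): [0,2,10], [0,5,7], [0,7,10], [1,5,7], [1,5,10], [2,5,10], [3,4,8], [3,4,11], [3,6,8], [3,6,11], [4,8,9], [4,9,11], [6,8,9], [6,9,11]

Hence C_0 ≅ Z^12, C_1 ≅ Z^24, C_2 ≅ Z^14.

Boundary ∂_1: C_1 → C_0 sends each edge [p,q] (with p < q) to q − p. For instance
  ∂[0,2] = [2] − [0].
As a 12×24 matrix over Z this has rank 10, with invariant factors (1,1,1,1,1,1,1,1,1,1).

Boundary ∂_2: C_2 → C_1 maps a triangle to the signed sum of its edges. For instance
  ∂[0,5,7] = [5,7] − [0,7] + [0,5],
  ∂[3,6,8] = [6,8] − [3,8] + [3,6].
As a 24×14 matrix over Z this has rank 13, with invariant factors (1,1,1,1,1,1,1,1,1,1,1,1,1).

Computing H_k = (kernel of ∂_k) / (image of ∂_{k+1}):

  H_0: rank C_0 − rank ∂_1 = 12 − 10 = 2, and the invariant factors of ∂_1 are all 1, so H_0 ≅ Z^2.
  H_1: rank ker ∂_1 − rank ∂_2 = (24 − 10) − 13 = 1, and the invariant factors of ∂_2 are all 1, so H_1 ≅ Z.
  H_2: rank ker ∂_2 − rank ∂_3 = (14 − 13) − 0 = 1, and there is no ∂_3, so H_2 ≅ Z.

As a check, the Euler characteristic is 12 − 24 + 14 = 2, which agrees with 2 − 1 + 1 = 2.
(K is a triangulation of the disjoint union of the cylinder S^1 x I and the 2-sphere S^2.)

H_0 = Z^2,  H_1 = Z,  H_2 = Z.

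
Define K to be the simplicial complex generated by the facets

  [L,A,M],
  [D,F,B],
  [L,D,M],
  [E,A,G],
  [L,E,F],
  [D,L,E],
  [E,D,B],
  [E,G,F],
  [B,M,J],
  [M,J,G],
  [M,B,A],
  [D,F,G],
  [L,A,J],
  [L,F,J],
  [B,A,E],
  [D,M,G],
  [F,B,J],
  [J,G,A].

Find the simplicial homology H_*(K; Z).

Order the vertices as A < B < D < E < F < G < J < L < M. Listing each simplex with vertices in this order, K has dimension 2 with simplices:

  0-simplices (9): A, B, D, E, F, G, J, L, M
  1-simplices (27): AB, AE, AG, AJ, AL, AM, BD, BE, BF, BJ, BM, DE, DF, DG, DL, DM, EF, EG, EL, FG, FJ, FL, GJ, GM, JL, JM, LM
  2-simplices (18): ABE, ABM, AEG, AGJ, AJL, ALM, BDE, BDF, BFJ, BJM, DEL, DFG, DGM, DLM, EFG, EFL, FJL, GJM

Hence C_0 ≅ Z^9, C_1 ≅ Z^27, C_2 ≅ Z^18.

The boundary map ∂_1: C_1 → C_0 sends each edge [p,q] (with p < q) to q − p.
This gives a 9×27 integer matrix of rank 8; reducing to Smith normal form yields diagonal entries (1,1,1,1,1,1,1,1).

Boundary ∂_2: C_2 → C_1 sends each 2-simplex [p,q,r] to [q,r] − [p,r] + [p,q]. For instance
  ∂DGM = GM − DM + DG,
  ∂GJM = JM − GM + GJ.
The 27×18 boundary matrix has rank 18 and Smith normal form diag(1,1,1,1,1,1,1,1,1,1,1,1,1,1,1,1,1,2).

Computing H_k = (kernel of ∂_k) / (image of ∂_{k+1}):

  H_0: rank C_0 − rank ∂_1 = 9 − 8 = 1, and the invariant factors of ∂_1 are all 1, so H_0 ≅ Z.
  H_1: rank ker ∂_1 − rank ∂_2 = (27 − 8) − 18 = 1, and ∂_2 has invariant factor 2 > 1, so H_1 ≅ Z × Z/2.
  H_2: rank ker ∂_2 − rank ∂_3 = (18 − 18) − 0 = 0, and there is no ∂_3, so H_2 ≅ 0.

(K is a triangulation of the Klein bottle.)

H_0 = Z,  H_1 = Z × Z/2,  H_2 = 0.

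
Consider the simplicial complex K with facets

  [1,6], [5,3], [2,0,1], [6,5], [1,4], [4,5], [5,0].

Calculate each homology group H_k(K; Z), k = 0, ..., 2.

H_0 ≅ Z,  H_1 ≅ Z^2,  H_2 = 0.

Order the vertices as 0 < 1 < 2 < 3 < 4 < 5 < 6. Listing each simplex with vertices in this order, K has dimension 2 with simplices:

  0-simplices (7): [0], [1], [2], [3], [4], [5], [6]
  1-simplices (9): [0,1], [0,2], [0,5], [1,2], [1,4], [1,6], [3,5], [4,5], [5,6]
  2-simplices (1): [0,1,2]

giving chain groups C_0 ≅ Z^7, C_1 ≅ Z^9, C_2 ≅ Z^1.

∂_1: C_1 → C_0 is given by ∂[p,q] = [q] − [p]. For instance
  ∂[1,6] = [6] − [1].
The resulting 7×9 matrix has rank 6, and its Smith normal form has invariant factors (1,1,1,1,1,1).

Boundary ∂_2: C_2 → C_1 maps a triangle to the signed sum of its edges. For instance
  ∂[0,1,2] = [1,2] − [0,2] + [0,1].
This gives a 9×1 integer matrix of rank 1; reducing to Smith normal form yields diagonal entries (1).

From H_k ≅ ker(∂_k) / im(∂_{k+1}) we obtain:

  H_0: rank C_0 − rank ∂_1 = 7 − 6 = 1, and the invariant factors of ∂_1 are all 1, so H_0 ≅ Z.
  H_1: rank ker ∂_1 − rank ∂_2 = (9 − 6) − 1 = 2, and the invariant factors of ∂_2 are all 1, so H_1 ≅ Z^2.
  H_2: rank ker ∂_2 − rank ∂_3 = (1 − 1) − 0 = 0, and there is no ∂_3, so H_2 ≅ 0.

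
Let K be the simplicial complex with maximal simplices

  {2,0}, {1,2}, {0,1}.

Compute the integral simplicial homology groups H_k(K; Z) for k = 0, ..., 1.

H_0 ≅ Z,  H_1 ≅ Z.

K has 3 vertices, 3 edges.
rank ∂_0 = 0, rank ∂_1 = 2 ⇒ b_0 = 3 − 0 − 2 = 1; all invariant factors of ∂_1 are 1 so no torsion. So H_0 = Z.
rank ∂_1 = 2, rank ∂_2 = 0 ⇒ b_1 = 3 − 2 − 0 = 1. So H_1 = Z.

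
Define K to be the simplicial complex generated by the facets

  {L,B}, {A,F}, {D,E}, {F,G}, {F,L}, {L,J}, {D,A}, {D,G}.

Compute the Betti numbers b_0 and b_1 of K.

Take the total order A < B < D < E < F < G < J < L on the vertex set. Then K (dimension 1) consists of the simplices:

  0-simplices (8): A, B, D, E, F, G, J, L
  1-simplices (8): AD, AF, BL, DE, DG, FG, FL, JL

Hence C_0 ≅ Z^8, C_1 ≅ Z^8.

Boundary ∂_1: C_1 → C_0 maps an edge to its endpoints' difference, ∂[p,q] = q − p. For instance
  ∂AD = D − A.
As a 8×8 matrix over Z this has rank 7, with invariant factors (1,1,1,1,1,1,1).

From H_k ≅ ker(∂_k) / im(∂_{k+1}) we obtain:

  H_0: rank C_0 − rank ∂_1 = 8 − 7 = 1, and the invariant factors of ∂_1 are all 1, so H_0 = Z.
  H_1: rank ker ∂_1 − rank ∂_2 = (8 − 7) − 0 = 1, and there is no ∂_2, so H_1 = Z.

As a check, the Euler characteristic is 8 − 8 = 0, which agrees with 1 − 1 = 0.

Hence the Betti numbers are b_0 = 1, b_1 = 1.

b_0 = 1, b_1 = 1.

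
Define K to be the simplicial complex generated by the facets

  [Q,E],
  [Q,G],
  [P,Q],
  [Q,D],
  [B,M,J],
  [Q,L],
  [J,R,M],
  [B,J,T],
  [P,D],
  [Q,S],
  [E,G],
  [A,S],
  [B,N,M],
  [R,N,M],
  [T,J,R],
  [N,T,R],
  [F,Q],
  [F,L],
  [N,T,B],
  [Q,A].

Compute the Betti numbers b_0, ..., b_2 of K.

Fix the vertex order A < B < D < E < F < G < J < L < M < N < P < Q < R < S < T and write every simplex with vertices in increasing order. Then dim K = 2 and the simplices of K are:

  0-simplices (15): A, B, D, E, F, G, J, L, M, N, P, Q, R, S, T
  1-simplices (24): AQ, AS, BJ, BM, BN, BT, DP, DQ, EG, EQ, FL, FQ, GQ, JM, JR, JT, LQ, MN, MR, NR, NT, PQ, QS, RT
  2-simplices (8): BJM, BJT, BMN, BNT, JMR, JRT, MNR, NRT

so the chain groups are C_0 ≅ Z^15, C_1 ≅ Z^24, C_2 ≅ Z^8.

∂_1: C_1 → C_0 maps an edge to its endpoints' difference, ∂[p,q] = q − p.
The 15×24 boundary matrix has rank 13 and Smith normal form diag(1,1,1,1,1,1,1,1,1,1,1,1,1).

Boundary ∂_2: C_2 → C_1 acts by ∂[p,q,r] = [q,r] − [p,r] + [p,q]. For instance
  ∂BMN = MN − BN + BM,
  ∂BJT = JT − BT + BJ.
This gives a 24×8 integer matrix of rank 7; reducing to Smith normal form yields diagonal entries (1,1,1,1,1,1,1).

From H_k ≅ ker(∂_k) / im(∂_{k+1}) we obtain:

  H_0: rank C_0 − rank ∂_1 = 15 − 13 = 2, and the invariant factors of ∂_1 are all 1, so H_0 = Z^2.
  H_1: rank ker ∂_1 − rank ∂_2 = (24 − 13) − 7 = 4, and the invariant factors of ∂_2 are all 1, so H_1 = Z^4.
  H_2: rank ker ∂_2 − rank ∂_3 = (8 − 7) − 0 = 1, and there is no ∂_3, so H_2 = Z.

Hence the Betti numbers are b_0 = 2, b_1 = 4, b_2 = 1.

b_0 = 2, b_1 = 4, b_2 = 1.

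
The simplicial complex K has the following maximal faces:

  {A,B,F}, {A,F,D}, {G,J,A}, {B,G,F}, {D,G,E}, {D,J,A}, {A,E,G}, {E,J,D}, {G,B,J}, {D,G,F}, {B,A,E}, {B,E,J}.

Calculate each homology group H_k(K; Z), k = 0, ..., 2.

We work with the vertex ordering A < B < D < E < F < G < J. The simplices of K, each written with vertices in increasing order, are:

  0-simplices (7): A, B, D, E, F, G, J
  1-simplices (18): AB, AD, AE, AF, AG, AJ, BE, BF, BG, BJ, DE, DF, DG, DJ, EG, EJ, FG, GJ
  2-simplices (12): ABE, ABF, ADF, ADJ, AEG, AGJ, BEJ, BFG, BGJ, DEG, DEJ, DFG

giving chain groups C_0 ≅ Z^7, C_1 ≅ Z^18, C_2 ≅ Z^12.

∂_1: C_1 → C_0 is given by ∂[p,q] = [q] − [p].
The 7×18 boundary matrix has rank 6 and Smith normal form diag(1,1,1,1,1,1).

Boundary ∂_2: C_2 → C_1 sends each 2-simplex [p,q,r] to [q,r] − [p,r] + [p,q]. For instance
  ∂BFG = FG − BG + BF,
  ∂ABE = BE − AE + AB.
This gives a 18×12 integer matrix of rank 12; reducing to Smith normal form yields diagonal entries (1,1,1,1,1,1,1,1,1,1,1,2).

Now H_k = ker ∂_k / im ∂_{k+1}, so:

  H_0: rank C_0 − rank ∂_1 = 7 − 6 = 1, and the invariant factors of ∂_1 are all 1, so H_0 = Z.
  H_1: rank ker ∂_1 − rank ∂_2 = (18 − 6) − 12 = 0, and ∂_2 has invariant factor 2 > 1, so H_1 = Z/2.
  H_2: rank ker ∂_2 − rank ∂_3 = (12 − 12) − 0 = 0, and there is no ∂_3, so H_2 = 0.

(K is a triangulation of the real projective plane RP^2.)

H_0 ≅ Z,  H_1 ≅ Z/2,  H_2 = 0.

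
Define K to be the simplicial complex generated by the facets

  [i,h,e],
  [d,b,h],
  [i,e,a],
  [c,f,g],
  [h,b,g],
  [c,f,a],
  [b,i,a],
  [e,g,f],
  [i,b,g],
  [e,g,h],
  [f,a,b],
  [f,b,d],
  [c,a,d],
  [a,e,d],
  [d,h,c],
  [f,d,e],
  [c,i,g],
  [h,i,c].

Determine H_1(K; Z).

Fix the vertex order a < b < c < d < e < f < g < h < i and write every simplex with vertices in increasing order. Then dim K = 2 and the simplices of K are:

  0-simplices (9): a, b, c, d, e, f, g, h, i
  1-simplices (27): ab, ac, ad, ae, af, ai, bd, bf, bg, bh, bi, cd, cf, cg, ch, ci, de, df, dh, ef, eg, eh, ei, fg, gh, gi, hi
  2-simplices (18): abf, abi, acd, acf, ade, aei, bdf, bdh, bgh, bgi, cdh, cfg, cgi, chi, def, efg, egh, ehi

Hence C_0 ≅ Z^9, C_1 ≅ Z^27, C_2 ≅ Z^18.

Boundary ∂_1: C_1 → C_0 sends each edge [p,q] (with p < q) to q − p. For instance
  ∂bi = i − b.
The resulting 9×27 matrix has rank 8, and its Smith normal form has invariant factors (1,1,1,1,1,1,1,1).

∂_2: C_2 → C_1 sends each 2-simplex [p,q,r] to [q,r] − [p,r] + [p,q]. For instance
  ∂ade = de − ae + ad,
  ∂abi = bi − ai + ab.
As a 27×18 matrix over Z this has rank 18, with invariant factors (1,1,1,1,1,1,1,1,1,1,1,1,1,1,1,1,1,2).

Now H_k = ker ∂_k / im ∂_{k+1}, so:

  H_1: rank ker ∂_1 − rank ∂_2 = (27 − 8) − 18 = 1, and ∂_2 has invariant factor 2 > 1, so H_1 ≅ Z ⊕ Z_2.

H_1 ≅ Z ⊕ Z_2.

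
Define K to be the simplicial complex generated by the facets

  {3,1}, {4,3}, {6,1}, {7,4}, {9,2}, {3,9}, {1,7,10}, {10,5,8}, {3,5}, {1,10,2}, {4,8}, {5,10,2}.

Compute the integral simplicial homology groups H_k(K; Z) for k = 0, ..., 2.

K has 10 vertices, 17 edges, 4 triangles.
rank ∂_0 = 0, rank ∂_1 = 9 ⇒ b_0 = 10 − 0 − 9 = 1; all invariant factors of ∂_1 are 1 so no torsion. So H_0 = Z.
rank ∂_1 = 9, rank ∂_2 = 4 ⇒ b_1 = 17 − 9 − 4 = 4; all invariant factors of ∂_2 are 1 so no torsion. So H_1 = Z^4.
rank ∂_2 = 4, rank ∂_3 = 0 ⇒ b_2 = 4 − 4 − 0 = 0. So H_2 = 0.

H_0 ≅ Z,  H_1 ≅ Z^4,  H_2 = 0.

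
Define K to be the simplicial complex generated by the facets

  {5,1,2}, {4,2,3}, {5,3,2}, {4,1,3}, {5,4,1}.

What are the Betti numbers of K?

b_0 = 1, b_1 = 1, b_2 = 0.

K has 5 vertices, 10 edges, 5 triangles.
rank ∂_0 = 0, rank ∂_1 = 4 ⇒ b_0 = 5 − 0 − 4 = 1; all invariant factors of ∂_1 are 1 so no torsion. So H_0 = Z.
rank ∂_1 = 4, rank ∂_2 = 5 ⇒ b_1 = 10 − 4 − 5 = 1; all invariant factors of ∂_2 are 1 so no torsion. So H_1 = Z.
rank ∂_2 = 5, rank ∂_3 = 0 ⇒ b_2 = 5 − 5 − 0 = 0. So H_2 = 0.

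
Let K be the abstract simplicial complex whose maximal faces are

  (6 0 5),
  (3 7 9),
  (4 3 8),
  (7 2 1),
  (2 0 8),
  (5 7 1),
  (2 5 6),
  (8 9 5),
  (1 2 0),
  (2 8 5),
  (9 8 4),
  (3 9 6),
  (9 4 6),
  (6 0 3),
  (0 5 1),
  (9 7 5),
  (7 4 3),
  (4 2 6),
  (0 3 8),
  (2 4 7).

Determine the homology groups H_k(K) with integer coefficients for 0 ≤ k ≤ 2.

Fix the vertex order 0 < 1 < 2 < 3 < 4 < 5 < 6 < 7 < 8 < 9 and write every simplex with vertices in increasing order. Then dim K = 2 and the simplices of K are:

  0-simplices (10): [0], [1], [2], [3], [4], [5], [6], [7], [8], [9]
  1-simplices (30): (30 of them)
  2-simplices (20): (20 of them)

Hence C_0 ≅ Z^10, C_1 ≅ Z^30, C_2 ≅ Z^20.

Boundary ∂_1: C_1 → C_0 sends each edge [p,q] (with p < q) to q − p.
The resulting 10×30 matrix has rank 9, and its Smith normal form has invariant factors (1,1,1,1,1,1,1,1,1).

Boundary ∂_2: C_2 → C_1 acts by ∂[p,q,r] = [q,r] − [p,r] + [p,q]. For instance
  ∂[5,8,9] = [8,9] − [5,9] + [5,8],
  ∂[3,4,8] = [4,8] − [3,8] + [3,4].
This gives a 30×20 integer matrix of rank 20; reducing to Smith normal form yields diagonal entries (1,1,1,1,1,1,1,1,1,1,1,1,1,1,1,1,1,1,1,2).

Now H_k = ker ∂_k / im ∂_{k+1}, so:

  H_0: rank C_0 − rank ∂_1 = 10 − 9 = 1, and the invariant factors of ∂_1 are all 1, so H_0 = Z.
  H_1: rank ker ∂_1 − rank ∂_2 = (30 − 9) − 20 = 1, and ∂_2 has invariant factor 2 > 1, so H_1 = Z ⊕ Z/2Z.
  H_2: rank ker ∂_2 − rank ∂_3 = (20 − 20) − 0 = 0, and there is no ∂_3, so H_2 = 0.

H_0 = Z,  H_1 = Z ⊕ Z/2Z,  H_2 = 0.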